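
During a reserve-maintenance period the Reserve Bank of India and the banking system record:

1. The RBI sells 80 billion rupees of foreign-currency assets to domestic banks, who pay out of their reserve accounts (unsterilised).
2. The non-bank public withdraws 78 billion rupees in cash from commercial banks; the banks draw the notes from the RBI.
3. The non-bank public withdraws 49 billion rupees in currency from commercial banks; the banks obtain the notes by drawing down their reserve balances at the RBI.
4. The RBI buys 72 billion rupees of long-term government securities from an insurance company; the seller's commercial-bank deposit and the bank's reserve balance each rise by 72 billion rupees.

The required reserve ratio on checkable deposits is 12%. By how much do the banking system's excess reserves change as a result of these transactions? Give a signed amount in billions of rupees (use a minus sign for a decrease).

-128.4 billion

FX sale 80 billion rupees: reserves −80B, deposits 0.
Currency withdrawal 78 billion rupees: reserves −78B, deposits −78B.
Currency withdrawal 49 billion rupees: reserves −49B, deposits −49B.
Asset purchase (from non-banks) 72 billion rupees: reserves +72B, deposits +72B.
Totals: Δreserves = −135B, Δdeposits = −55B.
Δrequired reserves = 12% × −55B = −6.6B.
Δexcess reserves = Δreserves − Δrequired = −135B − (−6.6B) = -128.4 billion.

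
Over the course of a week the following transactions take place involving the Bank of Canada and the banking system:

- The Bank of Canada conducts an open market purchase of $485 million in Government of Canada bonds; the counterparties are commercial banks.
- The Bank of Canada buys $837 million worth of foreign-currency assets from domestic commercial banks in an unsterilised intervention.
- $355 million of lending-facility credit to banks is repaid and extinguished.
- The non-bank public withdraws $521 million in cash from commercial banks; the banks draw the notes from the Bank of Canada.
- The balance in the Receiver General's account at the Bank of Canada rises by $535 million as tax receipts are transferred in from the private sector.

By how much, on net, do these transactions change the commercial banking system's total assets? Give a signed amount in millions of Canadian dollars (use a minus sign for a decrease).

OMO purchase (from banks) $485 million: just an asset swap on bank balance sheets → 0.
FX purchase $837 million: just an asset swap on bank balance sheets → 0.
Discount-window repayment $355 million: bank balance sheets shrink → −$355M.
Currency withdrawal $521 million: bank balance sheets shrink → −$521M.
Government account inflow $535 million: bank balance sheets shrink → −$535M.
Net: 0 + 0 − 355 − 521 − 535 = -$1411 million.

-$1411 million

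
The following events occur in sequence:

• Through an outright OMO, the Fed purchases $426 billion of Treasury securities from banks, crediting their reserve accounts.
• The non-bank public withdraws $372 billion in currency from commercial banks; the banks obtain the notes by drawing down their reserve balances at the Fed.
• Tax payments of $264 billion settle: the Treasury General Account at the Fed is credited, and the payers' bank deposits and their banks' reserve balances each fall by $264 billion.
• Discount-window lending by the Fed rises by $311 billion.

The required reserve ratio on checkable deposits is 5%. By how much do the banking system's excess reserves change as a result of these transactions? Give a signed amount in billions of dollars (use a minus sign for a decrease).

OMO purchase (from banks) $426 billion: reserves +$426B, deposits 0.
Currency withdrawal $372 billion: reserves −$372B, deposits −$372B.
Government account inflow $264 billion: reserves −$264B, deposits −$264B.
Discount-window loan $311 billion: reserves +$311B, deposits 0.
Totals: Δreserves = +$101B, Δdeposits = −$636B.
Δrequired reserves = 5% × −$636B = −$31.8B.
Δexcess reserves = Δreserves − Δrequired = +$101B − (−$31.8B) = +$132.8 billion.

+$132.8 billion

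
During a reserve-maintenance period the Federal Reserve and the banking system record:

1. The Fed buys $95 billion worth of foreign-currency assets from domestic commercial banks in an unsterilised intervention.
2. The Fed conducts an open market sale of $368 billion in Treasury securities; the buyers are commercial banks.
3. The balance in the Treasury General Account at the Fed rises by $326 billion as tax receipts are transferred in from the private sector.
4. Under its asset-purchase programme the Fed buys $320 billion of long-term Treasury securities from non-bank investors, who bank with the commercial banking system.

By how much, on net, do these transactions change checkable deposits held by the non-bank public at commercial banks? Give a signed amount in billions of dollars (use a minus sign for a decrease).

-$6 billion

Fed balance sheet:
  Assets:      Securities −$48B, Foreign assets +$95B
  Liabilities: Bank reserves −$279B, Government deposits +$326B
Commercial banking system:
  Assets:      Reserves at CB −$279B, Securities +$368B, Foreign assets −$95B
  Liabilities: Checkable deposits −$6B
So the change in checkable deposits held by the non-bank public at commercial banks is -$6 billion.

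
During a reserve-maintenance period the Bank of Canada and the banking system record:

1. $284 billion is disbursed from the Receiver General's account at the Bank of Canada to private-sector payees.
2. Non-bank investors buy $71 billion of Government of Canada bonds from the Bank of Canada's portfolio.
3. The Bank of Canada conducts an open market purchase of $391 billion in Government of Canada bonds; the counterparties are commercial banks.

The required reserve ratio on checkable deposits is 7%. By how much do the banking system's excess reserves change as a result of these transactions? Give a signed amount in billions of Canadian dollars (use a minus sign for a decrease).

Government spending $284 billion: reserves +$284B, deposits +$284B.
Asset sale (to non-banks) $71 billion: reserves −$71B, deposits −$71B.
OMO purchase (from banks) $391 billion: reserves +$391B, deposits 0.
Totals: Δreserves = +$604B, Δdeposits = +$213B.
Δrequired reserves = 7% × +$213B = +$14.91B.
Δexcess reserves = Δreserves − Δrequired = +$604B − (+$14.91B) = +$589.09 billion.

+$589.09 billion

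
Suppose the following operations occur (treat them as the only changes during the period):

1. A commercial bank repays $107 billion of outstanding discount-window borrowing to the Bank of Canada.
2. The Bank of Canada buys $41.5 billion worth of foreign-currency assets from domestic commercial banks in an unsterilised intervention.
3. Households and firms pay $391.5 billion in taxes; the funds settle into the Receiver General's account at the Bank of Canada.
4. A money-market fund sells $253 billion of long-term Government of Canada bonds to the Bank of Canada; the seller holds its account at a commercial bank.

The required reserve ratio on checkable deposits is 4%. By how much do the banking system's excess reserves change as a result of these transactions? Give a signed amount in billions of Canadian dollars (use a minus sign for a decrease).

Discount-window repayment $107 billion: reserves −$107B, deposits 0.
FX purchase $41.5 billion: reserves +$41.5B, deposits 0.
Government account inflow $391.5 billion: reserves −$391.5B, deposits −$391.5B.
Asset purchase (from non-banks) $253 billion: reserves +$253B, deposits +$253B.
Totals: Δreserves = −$204B, Δdeposits = −$138.5B.
Δrequired reserves = 4% × −$138.5B = −$5.54B.
Δexcess reserves = Δreserves − Δrequired = −$204B − (−$5.54B) = -$198.46 billion.

-$198.46 billion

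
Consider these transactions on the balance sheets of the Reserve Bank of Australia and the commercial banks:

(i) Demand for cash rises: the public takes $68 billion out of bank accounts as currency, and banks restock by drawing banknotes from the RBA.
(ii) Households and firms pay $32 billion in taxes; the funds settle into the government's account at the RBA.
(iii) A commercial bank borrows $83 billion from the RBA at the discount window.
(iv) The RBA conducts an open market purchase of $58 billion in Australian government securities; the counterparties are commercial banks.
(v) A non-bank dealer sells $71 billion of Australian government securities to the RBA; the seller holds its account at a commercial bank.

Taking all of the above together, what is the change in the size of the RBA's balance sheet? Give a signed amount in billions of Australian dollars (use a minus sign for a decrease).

+$212 billion

RBA balance sheet:
  Assets:      Securities +$129B, Loans to banks +$83B
  Liabilities: Bank reserves +$112B, Currency in circulation +$68B, Government deposits +$32B
Commercial banking system:
  Assets:      Reserves at CB +$112B, Securities −$58B
  Liabilities: Checkable deposits −$29B, Borrowings from CB +$83B
Change in total RBA assets = +$212 billion.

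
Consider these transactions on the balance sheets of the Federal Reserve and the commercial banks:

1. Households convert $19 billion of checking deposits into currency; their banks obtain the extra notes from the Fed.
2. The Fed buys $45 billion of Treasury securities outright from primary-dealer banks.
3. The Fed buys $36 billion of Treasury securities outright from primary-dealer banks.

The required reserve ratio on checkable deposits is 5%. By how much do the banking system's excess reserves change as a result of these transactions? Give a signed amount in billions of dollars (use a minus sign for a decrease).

Currency withdrawal $19 billion: reserves −$19B, deposits −$19B.
OMO purchase (from banks) $45 billion: reserves +$45B, deposits 0.
OMO purchase (from banks) $36 billion: reserves +$36B, deposits 0.
Totals: Δreserves = +$62B, Δdeposits = −$19B.
Δrequired reserves = 5% × −$19B = −$0.95B.
Δexcess reserves = Δreserves − Δrequired = +$62B − (−$0.95B) = +$62.95 billion.

+$62.95 billion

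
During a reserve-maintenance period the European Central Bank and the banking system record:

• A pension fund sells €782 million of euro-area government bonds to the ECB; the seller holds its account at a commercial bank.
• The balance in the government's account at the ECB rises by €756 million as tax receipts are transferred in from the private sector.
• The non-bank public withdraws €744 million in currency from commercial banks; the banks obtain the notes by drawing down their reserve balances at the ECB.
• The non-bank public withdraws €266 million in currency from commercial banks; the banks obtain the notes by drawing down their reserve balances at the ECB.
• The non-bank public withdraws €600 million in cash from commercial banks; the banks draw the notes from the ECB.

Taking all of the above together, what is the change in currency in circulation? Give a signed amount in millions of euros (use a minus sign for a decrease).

ECB balance sheet:
  Assets:      Securities +€782M
  Liabilities: Bank reserves −€1584M, Currency in circulation +€1610M, Government deposits +€756M
So the change in currency in circulation is +€1610 million.

+€1610 million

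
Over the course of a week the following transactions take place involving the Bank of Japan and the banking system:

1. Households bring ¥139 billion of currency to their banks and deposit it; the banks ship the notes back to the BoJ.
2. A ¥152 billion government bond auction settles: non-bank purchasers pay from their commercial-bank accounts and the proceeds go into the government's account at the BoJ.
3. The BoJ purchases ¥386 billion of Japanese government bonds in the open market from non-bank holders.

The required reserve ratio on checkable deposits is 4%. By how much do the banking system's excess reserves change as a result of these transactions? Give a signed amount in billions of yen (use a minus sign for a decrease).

Currency deposit ¥139 billion: reserves +¥139B, deposits +¥139B.
Government account inflow ¥152 billion: reserves −¥152B, deposits −¥152B.
Asset purchase (from non-banks) ¥386 billion: reserves +¥386B, deposits +¥386B.
Totals: Δreserves = +¥373B, Δdeposits = +¥373B.
Δrequired reserves = 4% × +¥373B = +¥14.92B.
Δexcess reserves = Δreserves − Δrequired = +¥373B − (+¥14.92B) = +¥358.08 billion.

+¥358.08 billion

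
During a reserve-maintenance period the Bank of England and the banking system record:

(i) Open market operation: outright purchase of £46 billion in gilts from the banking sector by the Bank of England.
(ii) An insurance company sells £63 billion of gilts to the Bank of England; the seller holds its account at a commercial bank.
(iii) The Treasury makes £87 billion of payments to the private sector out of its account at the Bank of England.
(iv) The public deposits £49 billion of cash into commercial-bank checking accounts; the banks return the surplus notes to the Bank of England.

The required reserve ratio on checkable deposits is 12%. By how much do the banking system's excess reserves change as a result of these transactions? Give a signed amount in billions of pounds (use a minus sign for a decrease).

OMO purchase (from banks) £46 billion: reserves +£46B, deposits 0.
Asset purchase (from non-banks) £63 billion: reserves +£63B, deposits +£63B.
Government spending £87 billion: reserves +£87B, deposits +£87B.
Currency deposit £49 billion: reserves +£49B, deposits +£49B.
Totals: Δreserves = +£245B, Δdeposits = +£199B.
Δrequired reserves = 12% × +£199B = +£23.88B.
Δexcess reserves = Δreserves − Δrequired = +£245B − (+£23.88B) = +£221.12 billion.

+£221.12 billion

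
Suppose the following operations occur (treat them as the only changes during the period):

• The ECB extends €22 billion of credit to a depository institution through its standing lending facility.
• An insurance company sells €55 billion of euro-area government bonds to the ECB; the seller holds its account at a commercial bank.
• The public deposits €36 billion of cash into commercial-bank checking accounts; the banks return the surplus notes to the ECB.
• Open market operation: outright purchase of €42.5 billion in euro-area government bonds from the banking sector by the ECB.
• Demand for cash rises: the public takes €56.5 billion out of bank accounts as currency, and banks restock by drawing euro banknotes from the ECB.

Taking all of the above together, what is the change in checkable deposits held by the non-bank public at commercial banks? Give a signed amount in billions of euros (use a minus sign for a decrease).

+€34.5 billion

ECB balance sheet:
  Assets:      Securities +€97.5B, Loans to banks +€22B
  Liabilities: Bank reserves +€99B, Currency in circulation +€20.5B
Commercial banking system:
  Assets:      Reserves at CB +€99B, Securities −€42.5B
  Liabilities: Checkable deposits +€34.5B, Borrowings from CB +€22B
So the change in checkable deposits held by the non-bank public at commercial banks is +€34.5 billion.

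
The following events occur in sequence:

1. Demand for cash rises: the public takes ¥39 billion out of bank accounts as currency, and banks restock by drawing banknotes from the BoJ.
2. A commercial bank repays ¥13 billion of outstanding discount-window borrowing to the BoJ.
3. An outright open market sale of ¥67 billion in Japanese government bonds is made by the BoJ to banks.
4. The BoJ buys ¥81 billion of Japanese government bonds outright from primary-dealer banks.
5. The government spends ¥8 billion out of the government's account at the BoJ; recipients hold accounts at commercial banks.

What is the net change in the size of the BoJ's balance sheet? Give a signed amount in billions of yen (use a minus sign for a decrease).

BoJ balance sheet:
  Assets:      Securities +¥14B, Loans to banks −¥13B
  Liabilities: Bank reserves −¥30B, Currency in circulation +¥39B, Government deposits −¥8B
Change in total BoJ assets = +¥1 billion.

+¥1 billion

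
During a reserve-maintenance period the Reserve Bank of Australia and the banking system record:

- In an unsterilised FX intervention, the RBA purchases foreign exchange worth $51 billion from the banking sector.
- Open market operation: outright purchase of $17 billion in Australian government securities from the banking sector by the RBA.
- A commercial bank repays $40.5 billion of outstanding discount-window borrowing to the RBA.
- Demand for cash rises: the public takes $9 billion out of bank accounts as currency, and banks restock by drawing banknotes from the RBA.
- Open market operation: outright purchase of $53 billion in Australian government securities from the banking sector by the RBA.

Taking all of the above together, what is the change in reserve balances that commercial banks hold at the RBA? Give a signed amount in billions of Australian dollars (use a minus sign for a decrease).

+$71.5 billion

RBA balance sheet:
  Assets:      Securities +$70B, Loans to banks −$40.5B, Foreign assets +$51B
  Liabilities: Bank reserves +$71.5B, Currency in circulation +$9B
Commercial banking system:
  Assets:      Reserves at CB +$71.5B, Securities −$70B, Foreign assets −$51B
  Liabilities: Checkable deposits −$9B, Borrowings from CB −$40.5B
So the change in reserve balances that commercial banks hold at the RBA is +$71.5 billion.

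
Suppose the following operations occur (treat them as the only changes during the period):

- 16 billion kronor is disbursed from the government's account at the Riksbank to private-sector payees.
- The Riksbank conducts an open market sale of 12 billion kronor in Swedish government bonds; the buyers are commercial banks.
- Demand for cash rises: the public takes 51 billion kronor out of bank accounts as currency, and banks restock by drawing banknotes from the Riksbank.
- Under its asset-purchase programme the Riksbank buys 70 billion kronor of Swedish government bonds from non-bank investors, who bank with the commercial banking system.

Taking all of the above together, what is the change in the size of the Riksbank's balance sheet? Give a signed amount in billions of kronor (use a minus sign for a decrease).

Riksbank balance sheet:
  Assets:      Securities +58B
  Liabilities: Bank reserves +23B, Currency in circulation +51B, Government deposits −16B
Change in total Riksbank assets = +58 billion.

+58 billion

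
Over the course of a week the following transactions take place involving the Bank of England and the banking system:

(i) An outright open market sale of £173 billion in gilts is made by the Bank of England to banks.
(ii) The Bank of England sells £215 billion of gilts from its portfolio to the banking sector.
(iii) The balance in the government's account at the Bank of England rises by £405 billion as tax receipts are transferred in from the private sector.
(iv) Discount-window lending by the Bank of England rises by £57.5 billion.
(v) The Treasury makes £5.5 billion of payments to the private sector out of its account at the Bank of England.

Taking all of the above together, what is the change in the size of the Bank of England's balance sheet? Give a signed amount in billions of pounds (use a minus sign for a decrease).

OMO sale (to banks) £173 billion: a Bank of England asset is shed → −£173B.
OMO sale (to banks) £215 billion: a Bank of England asset is shed → −£215B.
Government account inflow £405 billion: only the composition of liabilities changes → 0.
Discount-window loan £57.5 billion: a Bank of England asset is acquired → +£57.5B.
Government spending £5.5 billion: only the composition of liabilities changes → 0.
Net: −173 − 215 + 0 + 57.5 + 0 = -£330.5 billion.

-£330.5 billion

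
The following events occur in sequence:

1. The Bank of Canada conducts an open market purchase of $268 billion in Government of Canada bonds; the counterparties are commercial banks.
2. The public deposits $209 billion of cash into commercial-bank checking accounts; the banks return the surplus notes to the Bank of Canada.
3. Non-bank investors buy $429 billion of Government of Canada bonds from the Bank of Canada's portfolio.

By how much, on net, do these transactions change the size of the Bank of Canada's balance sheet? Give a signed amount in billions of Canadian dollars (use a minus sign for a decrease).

-$161 billion

OMO purchase (from banks) $268 billion: a Bank of Canada asset is acquired → +$268B.
Currency deposit $209 billion: only the composition of liabilities changes → 0.
Asset sale (to non-banks) $429 billion: a Bank of Canada asset is shed → −$429B.
Net: 268 + 0 − 429 = -$161 billion.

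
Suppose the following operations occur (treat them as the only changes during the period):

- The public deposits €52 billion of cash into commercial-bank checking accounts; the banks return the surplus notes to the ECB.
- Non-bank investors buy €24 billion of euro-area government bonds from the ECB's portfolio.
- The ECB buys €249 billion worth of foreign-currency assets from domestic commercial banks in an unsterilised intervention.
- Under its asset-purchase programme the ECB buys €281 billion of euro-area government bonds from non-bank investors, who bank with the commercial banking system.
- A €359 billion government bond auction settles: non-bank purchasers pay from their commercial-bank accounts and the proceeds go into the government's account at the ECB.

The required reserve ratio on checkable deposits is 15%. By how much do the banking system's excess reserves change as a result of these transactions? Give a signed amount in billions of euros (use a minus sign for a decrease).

+€206.5 billion

Currency deposit €52 billion: reserves +€52B, deposits +€52B.
Asset sale (to non-banks) €24 billion: reserves −€24B, deposits −€24B.
FX purchase €249 billion: reserves +€249B, deposits 0.
Asset purchase (from non-banks) €281 billion: reserves +€281B, deposits +€281B.
Government account inflow €359 billion: reserves −€359B, deposits −€359B.
Totals: Δreserves = +€199B, Δdeposits = −€50B.
Δrequired reserves = 15% × −€50B = −€7.5B.
Δexcess reserves = Δreserves − Δrequired = +€199B − (−€7.5B) = +€206.5 billion.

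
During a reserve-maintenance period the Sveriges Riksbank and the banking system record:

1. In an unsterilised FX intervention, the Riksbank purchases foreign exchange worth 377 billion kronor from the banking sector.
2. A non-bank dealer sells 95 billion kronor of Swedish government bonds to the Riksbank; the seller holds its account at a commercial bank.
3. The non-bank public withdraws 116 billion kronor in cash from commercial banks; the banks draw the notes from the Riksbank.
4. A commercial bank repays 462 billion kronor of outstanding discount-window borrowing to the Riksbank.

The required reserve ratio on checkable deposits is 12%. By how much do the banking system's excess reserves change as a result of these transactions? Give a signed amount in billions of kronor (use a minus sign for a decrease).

FX purchase 377 billion kronor: reserves +377B, deposits 0.
Asset purchase (from non-banks) 95 billion kronor: reserves +95B, deposits +95B.
Currency withdrawal 116 billion kronor: reserves −116B, deposits −116B.
Discount-window repayment 462 billion kronor: reserves −462B, deposits 0.
Totals: Δreserves = −106B, Δdeposits = −21B.
Δrequired reserves = 12% × −21B = −2.52B.
Δexcess reserves = Δreserves − Δrequired = −106B − (−2.52B) = -103.48 billion.

-103.48 billion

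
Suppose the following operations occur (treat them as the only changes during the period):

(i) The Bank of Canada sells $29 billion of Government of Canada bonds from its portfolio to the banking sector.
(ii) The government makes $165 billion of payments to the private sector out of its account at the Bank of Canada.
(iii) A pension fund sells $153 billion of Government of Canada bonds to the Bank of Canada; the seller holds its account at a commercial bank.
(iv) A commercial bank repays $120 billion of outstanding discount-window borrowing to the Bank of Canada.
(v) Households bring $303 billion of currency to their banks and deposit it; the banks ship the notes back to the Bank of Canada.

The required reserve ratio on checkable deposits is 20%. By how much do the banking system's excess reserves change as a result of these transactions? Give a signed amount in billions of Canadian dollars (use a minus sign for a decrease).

OMO sale (to banks) $29 billion: reserves −$29B, deposits 0.
Government spending $165 billion: reserves +$165B, deposits +$165B.
Asset purchase (from non-banks) $153 billion: reserves +$153B, deposits +$153B.
Discount-window repayment $120 billion: reserves −$120B, deposits 0.
Currency deposit $303 billion: reserves +$303B, deposits +$303B.
Totals: Δreserves = +$472B, Δdeposits = +$621B.
Δrequired reserves = 20% × +$621B = +$124.2B.
Δexcess reserves = Δreserves − Δrequired = +$472B − (+$124.2B) = +$347.8 billion.

+$347.8 billion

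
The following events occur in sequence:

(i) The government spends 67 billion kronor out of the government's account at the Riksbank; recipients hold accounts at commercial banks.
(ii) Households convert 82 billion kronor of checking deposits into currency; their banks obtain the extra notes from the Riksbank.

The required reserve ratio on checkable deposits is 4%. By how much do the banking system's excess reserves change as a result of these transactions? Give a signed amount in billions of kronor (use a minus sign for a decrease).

Government spending 67 billion kronor: reserves +67B, deposits +67B.
Currency withdrawal 82 billion kronor: reserves −82B, deposits −82B.
Totals: Δreserves = −15B, Δdeposits = −15B.
Δrequired reserves = 4% × −15B = −0.6B.
Δexcess reserves = Δreserves − Δrequired = −15B − (−0.6B) = -14.4 billion.

-14.4 billion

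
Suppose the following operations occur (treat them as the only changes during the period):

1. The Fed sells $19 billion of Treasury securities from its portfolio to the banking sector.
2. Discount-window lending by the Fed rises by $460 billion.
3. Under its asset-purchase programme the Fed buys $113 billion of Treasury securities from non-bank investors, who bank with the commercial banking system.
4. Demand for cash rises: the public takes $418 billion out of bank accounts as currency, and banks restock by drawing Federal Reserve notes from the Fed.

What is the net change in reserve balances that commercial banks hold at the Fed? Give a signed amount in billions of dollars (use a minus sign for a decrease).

+$136 billion

Fed balance sheet:
  Assets:      Securities +$94B, Loans to banks +$460B
  Liabilities: Bank reserves +$136B, Currency in circulation +$418B
So the change in reserve balances that commercial banks hold at the Fed is +$136 billion.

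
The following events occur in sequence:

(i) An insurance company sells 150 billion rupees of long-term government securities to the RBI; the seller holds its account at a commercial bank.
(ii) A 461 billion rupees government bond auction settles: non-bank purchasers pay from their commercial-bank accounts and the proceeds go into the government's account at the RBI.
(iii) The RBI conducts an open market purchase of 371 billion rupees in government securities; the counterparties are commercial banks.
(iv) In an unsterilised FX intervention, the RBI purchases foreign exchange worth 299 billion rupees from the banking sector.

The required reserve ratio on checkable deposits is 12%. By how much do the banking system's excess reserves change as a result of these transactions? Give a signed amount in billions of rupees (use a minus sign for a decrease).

+396.32 billion

Asset purchase (from non-banks) 150 billion rupees: reserves +150B, deposits +150B.
Government account inflow 461 billion rupees: reserves −461B, deposits −461B.
OMO purchase (from banks) 371 billion rupees: reserves +371B, deposits 0.
FX purchase 299 billion rupees: reserves +299B, deposits 0.
Totals: Δreserves = +359B, Δdeposits = −311B.
Δrequired reserves = 12% × −311B = −37.32B.
Δexcess reserves = Δreserves − Δrequired = +359B − (−37.32B) = +396.32 billion.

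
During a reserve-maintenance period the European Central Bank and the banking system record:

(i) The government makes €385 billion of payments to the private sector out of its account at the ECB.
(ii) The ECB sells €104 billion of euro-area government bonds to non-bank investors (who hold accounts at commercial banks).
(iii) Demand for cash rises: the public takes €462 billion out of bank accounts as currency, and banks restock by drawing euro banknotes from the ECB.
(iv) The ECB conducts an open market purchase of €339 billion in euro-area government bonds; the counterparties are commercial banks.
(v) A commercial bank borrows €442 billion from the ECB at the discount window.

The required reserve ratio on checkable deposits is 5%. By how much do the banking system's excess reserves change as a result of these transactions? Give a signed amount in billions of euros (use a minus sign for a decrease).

+€609.05 billion

Government spending €385 billion: reserves +€385B, deposits +€385B.
Asset sale (to non-banks) €104 billion: reserves −€104B, deposits −€104B.
Currency withdrawal €462 billion: reserves −€462B, deposits −€462B.
OMO purchase (from banks) €339 billion: reserves +€339B, deposits 0.
Discount-window loan €442 billion: reserves +€442B, deposits 0.
Totals: Δreserves = +€600B, Δdeposits = −€181B.
Δrequired reserves = 5% × −€181B = −€9.05B.
Δexcess reserves = Δreserves − Δrequired = +€600B − (−€9.05B) = +€609.05 billion.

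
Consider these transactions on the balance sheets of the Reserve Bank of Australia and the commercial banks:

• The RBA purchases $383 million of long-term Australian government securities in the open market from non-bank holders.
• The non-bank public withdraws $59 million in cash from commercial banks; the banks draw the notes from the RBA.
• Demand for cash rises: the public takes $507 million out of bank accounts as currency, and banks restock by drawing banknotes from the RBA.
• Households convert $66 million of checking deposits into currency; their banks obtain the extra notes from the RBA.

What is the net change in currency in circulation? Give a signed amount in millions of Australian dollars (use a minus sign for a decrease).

+$632 million

RBA balance sheet:
  Assets:      Securities +$383M
  Liabilities: Bank reserves −$249M, Currency in circulation +$632M
So the change in currency in circulation is +$632 million.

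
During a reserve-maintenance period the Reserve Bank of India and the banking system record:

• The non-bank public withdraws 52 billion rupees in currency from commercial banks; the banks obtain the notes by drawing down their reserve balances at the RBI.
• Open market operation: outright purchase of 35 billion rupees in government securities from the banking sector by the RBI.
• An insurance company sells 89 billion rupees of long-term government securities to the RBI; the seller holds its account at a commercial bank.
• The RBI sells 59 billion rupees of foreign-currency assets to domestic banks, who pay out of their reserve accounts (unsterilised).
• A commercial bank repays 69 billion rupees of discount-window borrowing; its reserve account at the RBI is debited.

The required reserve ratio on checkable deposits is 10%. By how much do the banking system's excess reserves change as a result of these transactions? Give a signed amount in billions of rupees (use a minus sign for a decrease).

Currency withdrawal 52 billion rupees: reserves −52B, deposits −52B.
OMO purchase (from banks) 35 billion rupees: reserves +35B, deposits 0.
Asset purchase (from non-banks) 89 billion rupees: reserves +89B, deposits +89B.
FX sale 59 billion rupees: reserves −59B, deposits 0.
Discount-window repayment 69 billion rupees: reserves −69B, deposits 0.
Totals: Δreserves = −56B, Δdeposits = +37B.
Δrequired reserves = 10% × +37B = +3.7B.
Δexcess reserves = Δreserves − Δrequired = −56B − (+3.7B) = -59.7 billion.

-59.7 billion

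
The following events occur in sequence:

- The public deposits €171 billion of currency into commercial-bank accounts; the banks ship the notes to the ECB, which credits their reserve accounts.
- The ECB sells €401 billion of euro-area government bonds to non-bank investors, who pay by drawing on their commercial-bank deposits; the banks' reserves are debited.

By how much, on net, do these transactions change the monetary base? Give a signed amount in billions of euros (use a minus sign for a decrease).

-€401 billion

ECB balance sheet:
  Assets:      Securities −€401B
  Liabilities: Bank reserves −€230B, Currency in circulation −€171B
Monetary base = currency + reserves: −€171B + (−€230B) = -€401 billion.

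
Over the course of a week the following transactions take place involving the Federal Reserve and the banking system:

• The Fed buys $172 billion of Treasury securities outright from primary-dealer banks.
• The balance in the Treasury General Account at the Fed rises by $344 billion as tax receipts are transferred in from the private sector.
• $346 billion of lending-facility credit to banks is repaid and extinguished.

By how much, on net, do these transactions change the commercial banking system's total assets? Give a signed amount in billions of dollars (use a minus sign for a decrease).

Fed balance sheet:
  Assets:      Securities +$172B, Loans to banks −$346B
  Liabilities: Bank reserves −$518B, Government deposits +$344B
Commercial banking system:
  Assets:      Reserves at CB −$518B, Securities −$172B
  Liabilities: Checkable deposits −$344B, Borrowings from CB −$346B
Change in total bank assets = -$690 billion.

-$690 billion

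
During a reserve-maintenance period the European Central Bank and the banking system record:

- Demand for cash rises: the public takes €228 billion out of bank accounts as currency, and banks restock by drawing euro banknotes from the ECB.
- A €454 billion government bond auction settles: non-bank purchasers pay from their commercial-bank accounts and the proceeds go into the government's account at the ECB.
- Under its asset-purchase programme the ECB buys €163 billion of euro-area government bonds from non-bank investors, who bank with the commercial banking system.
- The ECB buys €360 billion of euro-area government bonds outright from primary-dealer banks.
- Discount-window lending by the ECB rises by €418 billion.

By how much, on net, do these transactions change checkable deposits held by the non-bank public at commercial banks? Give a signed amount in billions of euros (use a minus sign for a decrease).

Currency withdrawal €228 billion: non-bank counterparties' bank balances fall → −€228B.
Government account inflow €454 billion: non-bank counterparties' bank balances fall → −€454B.
Asset purchase (from non-banks) €163 billion: non-bank counterparties' bank balances rise → +€163B.
OMO purchase (from banks) €360 billion: the counterparty is a bank, so public deposits are unchanged → 0.
Discount-window loan €418 billion: the counterparty is a bank, so public deposits are unchanged → 0.
Net: −228 − 454 + 163 + 0 + 0 = -€519 billion.

-€519 billion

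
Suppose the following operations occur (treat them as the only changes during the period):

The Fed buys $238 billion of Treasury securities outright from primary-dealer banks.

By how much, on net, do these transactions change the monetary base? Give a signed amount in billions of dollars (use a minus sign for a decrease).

Fed balance sheet:
  Assets:      Securities +$238B
  Liabilities: Bank reserves +$238B
Commercial banking system:
  Assets:      Reserves at CB +$238B, Securities −$238B
  Liabilities: no change
Monetary base = currency + reserves: 0 + (+$238B) = +$238 billion.

+$238 billion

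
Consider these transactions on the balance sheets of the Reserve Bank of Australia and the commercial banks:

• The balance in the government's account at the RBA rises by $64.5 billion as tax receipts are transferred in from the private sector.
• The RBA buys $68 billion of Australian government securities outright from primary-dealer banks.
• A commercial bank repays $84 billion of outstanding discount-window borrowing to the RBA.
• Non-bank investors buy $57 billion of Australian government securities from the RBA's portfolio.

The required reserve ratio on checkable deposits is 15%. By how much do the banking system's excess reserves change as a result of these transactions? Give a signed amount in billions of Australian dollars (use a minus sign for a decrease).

Government account inflow $64.5 billion: reserves −$64.5B, deposits −$64.5B.
OMO purchase (from banks) $68 billion: reserves +$68B, deposits 0.
Discount-window repayment $84 billion: reserves −$84B, deposits 0.
Asset sale (to non-banks) $57 billion: reserves −$57B, deposits −$57B.
Totals: Δreserves = −$137.5B, Δdeposits = −$121.5B.
Δrequired reserves = 15% × −$121.5B = −$18.225B.
Δexcess reserves = Δreserves − Δrequired = −$137.5B − (−$18.225B) = -$119.275 billion.

-$119.275 billion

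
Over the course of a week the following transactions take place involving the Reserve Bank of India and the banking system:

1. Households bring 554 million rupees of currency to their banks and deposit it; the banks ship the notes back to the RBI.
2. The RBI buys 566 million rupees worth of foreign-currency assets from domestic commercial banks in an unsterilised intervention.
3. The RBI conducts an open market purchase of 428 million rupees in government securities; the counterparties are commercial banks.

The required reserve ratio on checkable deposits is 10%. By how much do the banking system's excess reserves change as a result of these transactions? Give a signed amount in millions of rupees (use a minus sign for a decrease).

+1492.6 million

Currency deposit 554 million rupees: reserves +554M, deposits +554M.
FX purchase 566 million rupees: reserves +566M, deposits 0.
OMO purchase (from banks) 428 million rupees: reserves +428M, deposits 0.
Totals: Δreserves = +1548M, Δdeposits = +554M.
Δrequired reserves = 10% × +554M = +55.4M.
Δexcess reserves = Δreserves − Δrequired = +1548M − (+55.4M) = +1492.6 million.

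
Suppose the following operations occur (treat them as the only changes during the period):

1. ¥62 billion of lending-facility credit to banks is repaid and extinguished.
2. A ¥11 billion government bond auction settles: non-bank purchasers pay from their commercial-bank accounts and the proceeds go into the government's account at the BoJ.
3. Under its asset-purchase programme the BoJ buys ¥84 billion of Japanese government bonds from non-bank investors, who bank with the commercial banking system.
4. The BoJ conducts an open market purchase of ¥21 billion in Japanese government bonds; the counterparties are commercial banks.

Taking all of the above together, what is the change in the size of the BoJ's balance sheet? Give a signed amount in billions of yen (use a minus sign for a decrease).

Discount-window repayment ¥62 billion: a BoJ asset is shed → −¥62B.
Government account inflow ¥11 billion: only the composition of liabilities changes → 0.
Asset purchase (from non-banks) ¥84 billion: a BoJ asset is acquired → +¥84B.
OMO purchase (from banks) ¥21 billion: a BoJ asset is acquired → +¥21B.
Net: −62 + 0 + 84 + 21 = +¥43 billion.

+¥43 billion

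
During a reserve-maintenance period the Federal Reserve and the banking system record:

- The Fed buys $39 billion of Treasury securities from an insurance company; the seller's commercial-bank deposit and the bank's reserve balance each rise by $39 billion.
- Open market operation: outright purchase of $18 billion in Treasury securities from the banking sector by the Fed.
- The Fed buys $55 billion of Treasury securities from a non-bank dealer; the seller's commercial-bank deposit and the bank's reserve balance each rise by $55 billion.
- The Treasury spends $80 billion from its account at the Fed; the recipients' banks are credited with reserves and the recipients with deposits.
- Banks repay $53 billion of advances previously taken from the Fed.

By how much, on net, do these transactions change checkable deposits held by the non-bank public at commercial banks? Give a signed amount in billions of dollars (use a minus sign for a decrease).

+$174 billion

Asset purchase (from non-banks) $39 billion: non-bank counterparties' bank balances rise → +$39B.
OMO purchase (from banks) $18 billion: the counterparty is a bank, so public deposits are unchanged → 0.
Asset purchase (from non-banks) $55 billion: non-bank counterparties' bank balances rise → +$55B.
Government spending $80 billion: non-bank counterparties' bank balances rise → +$80B.
Discount-window repayment $53 billion: the counterparty is a bank, so public deposits are unchanged → 0.
Net: 39 + 0 + 55 + 80 + 0 = +$174 billion.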